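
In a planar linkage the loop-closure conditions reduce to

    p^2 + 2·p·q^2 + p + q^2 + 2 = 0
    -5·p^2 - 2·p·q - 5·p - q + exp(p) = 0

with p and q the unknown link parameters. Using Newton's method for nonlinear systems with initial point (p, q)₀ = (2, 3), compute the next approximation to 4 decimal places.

At (2, 3): F = (53.0000, -37.610944).
Jacobian J = [[2·p + 2·q^2 + 1, 4·p·q + 2·q], [-10·p - 2·q + exp(p) - 5, -2·p - 1]].
At the point, J = [[23.0000, 30.0000], [-23.610944, -5.0000]] (det J = 593.328317).
Solving J·Δ = −F gives Δ = (-1.4551, -0.6511).
Then the next iterate is (p, q)₁ = (0.5449, 2.3489).

(0.5449, 2.3489)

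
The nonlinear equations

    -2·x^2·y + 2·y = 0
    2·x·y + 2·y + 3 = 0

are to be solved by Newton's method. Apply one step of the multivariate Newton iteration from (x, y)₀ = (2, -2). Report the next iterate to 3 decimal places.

(1.750, -0.667)

At (2, -2): F = (12.000, -9.000).
Jacobian J = [[-4·x·y, -2·x^2 + 2], [2·y, 2·x + 2]].
At the point, J = [[16.000, -6.000], [-4.000, 6.000]] (det J = 72.000).
Solving J·Δ = −F gives Δ = (-0.250, 1.333).
Then the next iterate is (x, y)₁ = (1.750, -0.667).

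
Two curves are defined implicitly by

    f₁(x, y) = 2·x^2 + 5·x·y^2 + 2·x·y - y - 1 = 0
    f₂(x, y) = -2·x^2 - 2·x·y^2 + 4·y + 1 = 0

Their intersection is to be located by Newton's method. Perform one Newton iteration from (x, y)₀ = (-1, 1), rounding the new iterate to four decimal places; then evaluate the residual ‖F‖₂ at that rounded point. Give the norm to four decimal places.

0.7363

At (-1, 1): F = (-7.0000, 5.0000).
Jacobian J = [[4·x + 5·y^2 + 2·y, 10·x·y + 2·x - 1], [-4·x - 2·y^2, -4·x·y + 4]].
At the point, J = [[3.0000, -13.0000], [2.0000, 8.0000]] (det J = 50.0000).
Solving J·Δ = −F gives Δ = (-0.1800, -0.5800).
Then the next iterate is (x, y)₁ = (-1.1800, 0.4200).
Re-evaluating at (-1.1800, 0.4200): F = (-0.667160, 0.311504), so ‖F‖₂ = 0.7363.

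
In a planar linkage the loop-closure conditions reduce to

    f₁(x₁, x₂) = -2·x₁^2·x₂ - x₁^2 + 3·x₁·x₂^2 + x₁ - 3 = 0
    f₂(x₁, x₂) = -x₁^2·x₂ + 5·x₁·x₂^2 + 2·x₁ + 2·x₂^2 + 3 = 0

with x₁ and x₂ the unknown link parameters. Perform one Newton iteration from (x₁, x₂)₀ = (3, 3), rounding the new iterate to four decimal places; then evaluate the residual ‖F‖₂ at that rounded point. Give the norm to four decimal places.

At (3, 3): F = (18.0000, 135.0000).
Jacobian J = [[-4·x₁·x₂ - 2·x₁ + 3·x₂^2 + 1, -2·x₁^2 + 6·x₁·x₂], [-2·x₁·x₂ + 5·x₂^2 + 2, -x₁^2 + 10·x₁·x₂ + 4·x₂]].
At the point, J = [[-14.0000, 36.0000], [29.0000, 93.0000]] (det J = -2346.0000).
Solving J·Δ = −F gives Δ = (-1.3581, -1.0281).
Then the next iterate is (x₁, x₂)₁ = (1.6419, 1.9719).
Re-evaluating at (1.6419, 1.9719): F = (4.467269, 40.666395), so ‖F‖₂ = 40.9110.

40.9110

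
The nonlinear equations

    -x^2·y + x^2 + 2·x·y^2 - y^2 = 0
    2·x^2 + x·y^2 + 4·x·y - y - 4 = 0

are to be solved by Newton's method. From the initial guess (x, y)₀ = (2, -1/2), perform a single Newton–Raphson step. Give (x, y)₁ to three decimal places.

(1.466, -0.032)

At (2, -1/2): F = (6.750, 1.000).
Jacobian J = [[-2·x·y + 2·x + 2·y^2, -x^2 + 4·x·y - 2·y], [4·x + y^2 + 4·y, 2·x·y + 4·x - 1]].
At the point, J = [[6.500, -7.000], [6.250, 5.000]] (det J = 76.250).
Solving J·Δ = −F gives Δ = (-0.534, 0.468).
Then the next iterate is (x, y)₁ = (1.466, -0.032).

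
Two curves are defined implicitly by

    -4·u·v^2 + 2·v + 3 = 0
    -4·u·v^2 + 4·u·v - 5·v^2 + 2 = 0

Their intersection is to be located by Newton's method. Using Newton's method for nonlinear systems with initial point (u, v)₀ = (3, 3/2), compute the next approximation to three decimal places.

At (3, 3/2): F = (-21.000, -18.250).
Jacobian J = [[-4·v^2, -8·u·v + 2], [-4·v^2 + 4·v, -8·u·v + 4·u - 10·v]].
At the point, J = [[-9.000, -34.000], [-3.000, -39.000]] (det J = 249.000).
Solving J·Δ = −F gives Δ = (-0.797, -0.407).
Then the next iterate is (u, v)₁ = (2.203, 1.093).

(2.203, 1.093)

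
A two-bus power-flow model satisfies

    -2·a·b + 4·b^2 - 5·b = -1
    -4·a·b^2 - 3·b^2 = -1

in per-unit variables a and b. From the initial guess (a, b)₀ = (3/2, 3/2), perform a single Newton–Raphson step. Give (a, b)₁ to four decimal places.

(0.3803, 1.1603)

At (3/2, 3/2): F = (-2.0000, -19.2500).
Jacobian J = [[-2·b, -2·a + 8·b - 5], [-4·b^2, -8·a·b - 6·b]].
At the point, J = [[-3.0000, 4.0000], [-9.0000, -27.0000]] (det J = 117.0000).
Solving J·Δ = −F gives Δ = (-1.1197, -0.3397).
Then the next iterate is (a, b)₁ = (0.3803, 1.1603).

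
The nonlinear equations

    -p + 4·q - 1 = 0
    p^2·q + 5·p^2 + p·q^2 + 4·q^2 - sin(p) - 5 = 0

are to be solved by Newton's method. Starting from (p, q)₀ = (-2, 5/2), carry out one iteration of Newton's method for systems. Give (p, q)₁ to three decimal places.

(-2.005, -0.251)

At (-2, 5/2): F = (11.000, 38.40930).
Jacobian J = [[-1, 4], [2·p·q + 10·p + q^2 - cos(p), p^2 + 2·p·q + 8·q]].
At the point, J = [[-1.000, 4.000], [-23.33385, 14.000]] (det J = 79.33541).
Solving J·Δ = −F gives Δ = (-0.005, -2.751).
Then the next iterate is (p, q)₁ = (-2.005, -0.251).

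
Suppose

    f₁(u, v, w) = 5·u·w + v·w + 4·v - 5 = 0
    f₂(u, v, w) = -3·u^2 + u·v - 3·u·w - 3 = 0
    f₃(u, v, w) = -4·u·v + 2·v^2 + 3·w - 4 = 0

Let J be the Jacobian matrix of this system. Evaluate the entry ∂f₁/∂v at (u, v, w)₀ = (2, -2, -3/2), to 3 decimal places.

2.500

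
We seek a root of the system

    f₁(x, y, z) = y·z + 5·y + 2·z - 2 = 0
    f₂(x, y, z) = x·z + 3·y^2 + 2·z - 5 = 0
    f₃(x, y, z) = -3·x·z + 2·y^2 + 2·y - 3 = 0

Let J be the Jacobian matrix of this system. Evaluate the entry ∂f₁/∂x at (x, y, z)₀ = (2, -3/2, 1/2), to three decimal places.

∂f₁/∂x = 0.
At (2, -3/2, 1/2) this is 0.000.

0.000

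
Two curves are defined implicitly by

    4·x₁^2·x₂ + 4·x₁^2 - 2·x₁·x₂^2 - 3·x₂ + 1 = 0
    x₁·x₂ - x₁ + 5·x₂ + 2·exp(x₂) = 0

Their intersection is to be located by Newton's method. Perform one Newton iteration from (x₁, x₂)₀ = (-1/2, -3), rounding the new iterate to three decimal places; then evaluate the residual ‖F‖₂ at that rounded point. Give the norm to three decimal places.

4.210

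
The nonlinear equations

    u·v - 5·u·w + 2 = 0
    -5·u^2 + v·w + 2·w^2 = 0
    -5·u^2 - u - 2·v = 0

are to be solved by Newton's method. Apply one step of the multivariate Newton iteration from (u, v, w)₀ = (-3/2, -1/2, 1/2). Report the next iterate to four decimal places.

(-0.7547, 0.3420, 0.0998)

At (-3/2, -1/2, 1/2): F = (6.5000, -11.0000, -8.7500).
Jacobian J = [[v - 5·w, u, -5·u], [-10·u, w, v + 4·w], [-10·u - 1, -2, 0]].
At the point, J = [[-3.0000, -1.5000, 7.5000], [15.0000, 0.5000, 1.5000], [14.0000, -2.0000, 0.0000]] (det J = -318.0000).
Solving J·Δ = −F gives Δ = (0.7453, 0.8420, -0.4002).
Then the next iterate is (u, v, w)₁ = (-0.7547, 0.3420, 0.0998).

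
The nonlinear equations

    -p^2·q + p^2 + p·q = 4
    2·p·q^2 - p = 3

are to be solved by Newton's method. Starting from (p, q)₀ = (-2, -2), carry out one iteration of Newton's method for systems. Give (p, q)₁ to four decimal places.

At (-2, -2): F = (12.0000, -17.0000).
Jacobian J = [[-2·p·q + 2·p + q, -p^2 + p], [2·q^2 - 1, 4·p·q]].
At the point, J = [[-14.0000, -6.0000], [7.0000, 16.0000]] (det J = -182.0000).
Solving J·Δ = −F gives Δ = (0.4945, 0.8462).
Then the next iterate is (p, q)₁ = (-1.5055, -1.1538).

(-1.5055, -1.1538)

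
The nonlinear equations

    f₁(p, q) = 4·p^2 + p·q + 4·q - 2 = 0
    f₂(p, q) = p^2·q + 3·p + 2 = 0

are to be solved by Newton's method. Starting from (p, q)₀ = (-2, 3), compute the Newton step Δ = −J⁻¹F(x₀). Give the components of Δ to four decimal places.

At (-2, 3): F = (20.0000, 8.0000).
Jacobian J = [[8·p + q, p + 4], [2·p·q + 3, p^2]].
At the point, J = [[-13.0000, 2.0000], [-9.0000, 4.0000]] (det J = -34.0000).
Solving J·Δ = −F gives Δ = (1.8824, 2.2353).

(1.8824, 2.2353)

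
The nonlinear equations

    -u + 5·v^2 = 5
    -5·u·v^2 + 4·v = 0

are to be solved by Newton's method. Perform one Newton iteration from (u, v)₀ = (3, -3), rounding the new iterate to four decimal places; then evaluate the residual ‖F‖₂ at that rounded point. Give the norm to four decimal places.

43.5557

At (3, -3): F = (37.0000, -147.0000).
Jacobian J = [[-1, 10·v], [-5·v^2, -10·u·v + 4]].
At the point, J = [[-1.0000, -30.0000], [-45.0000, 94.0000]] (det J = -1444.0000).
Solving J·Δ = −F gives Δ = (-0.6454, 1.2548).
Then the next iterate is (u, v)₁ = (2.3546, -1.7452).
Re-evaluating at (2.3546, -1.7452): F = (7.874015, -42.838097), so ‖F‖₂ = 43.5557.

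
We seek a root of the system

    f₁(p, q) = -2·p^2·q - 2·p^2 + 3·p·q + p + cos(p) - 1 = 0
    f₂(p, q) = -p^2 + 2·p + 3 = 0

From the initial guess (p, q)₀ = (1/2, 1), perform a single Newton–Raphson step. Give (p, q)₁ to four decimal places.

(-3.2500, -1.6754)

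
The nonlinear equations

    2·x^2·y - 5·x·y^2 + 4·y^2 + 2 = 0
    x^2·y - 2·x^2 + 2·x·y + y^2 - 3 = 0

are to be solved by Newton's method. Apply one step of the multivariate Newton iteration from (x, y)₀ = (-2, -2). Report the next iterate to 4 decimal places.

(-1.1486, -1.1959)

At (-2, -2): F = (42.0000, -7.0000).
Jacobian J = [[4·x·y - 5·y^2, 2·x^2 - 10·x·y + 8·y], [2·x·y - 4·x + 2·y, x^2 + 2·x + 2·y]].
At the point, J = [[-4.0000, -48.0000], [12.0000, -4.0000]] (det J = 592.0000).
Solving J·Δ = −F gives Δ = (0.8514, 0.8041).
Then the next iterate is (x, y)₁ = (-1.1486, -1.1959).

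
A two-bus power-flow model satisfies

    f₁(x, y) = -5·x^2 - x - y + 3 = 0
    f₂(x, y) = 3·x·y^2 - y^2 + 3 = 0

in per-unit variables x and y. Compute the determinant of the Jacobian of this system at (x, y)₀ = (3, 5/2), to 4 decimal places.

-1221.2500

J = [[-10·x - 1, -1], [3·y^2, 6·x·y - 2·y]].
At the point, J = [[-31.0000, -1.0000], [18.7500, 40.0000]].
det J = -1221.2500.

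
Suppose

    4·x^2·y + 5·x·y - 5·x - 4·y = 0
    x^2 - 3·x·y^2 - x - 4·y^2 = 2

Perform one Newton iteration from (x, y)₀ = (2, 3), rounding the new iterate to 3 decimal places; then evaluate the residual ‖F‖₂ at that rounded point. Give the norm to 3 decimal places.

At (2, 3): F = (56.000, -90.000).
Jacobian J = [[8·x·y + 5·y - 5, 4·x^2 + 5·x - 4], [2·x - 3·y^2 - 1, -6·x·y - 8·y]].
At the point, J = [[58.000, 22.000], [-24.000, -60.000]] (det J = -2952.000).
Solving J·Δ = −F gives Δ = (-0.467, -1.313).
Then the next iterate is (x, y)₁ = (1.533, 1.687).
Re-evaluating at (1.533, 1.687): F = (14.37626, -25.65540), so ‖F‖₂ = 29.409.

29.409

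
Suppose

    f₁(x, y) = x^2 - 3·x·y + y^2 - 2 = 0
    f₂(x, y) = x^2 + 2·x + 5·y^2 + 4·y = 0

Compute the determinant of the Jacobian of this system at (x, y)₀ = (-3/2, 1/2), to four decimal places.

-35.0000

J = [[2·x - 3·y, -3·x + 2·y], [2·x + 2, 10·y + 4]].
At the point, J = [[-4.5000, 5.5000], [-1.0000, 9.0000]].
det J = -35.0000.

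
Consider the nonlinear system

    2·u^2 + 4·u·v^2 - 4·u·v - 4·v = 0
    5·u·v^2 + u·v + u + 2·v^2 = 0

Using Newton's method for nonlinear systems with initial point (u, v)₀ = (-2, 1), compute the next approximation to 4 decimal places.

At (-2, 1): F = (4.0000, -12.0000).
Jacobian J = [[4·u + 4·v^2 - 4·v, 8·u·v - 4·u - 4], [5·v^2 + v + 1, 10·u·v + u + 4·v]].
At the point, J = [[-8.0000, -12.0000], [7.0000, -18.0000]] (det J = 228.0000).
Solving J·Δ = −F gives Δ = (0.9474, -0.2982).
Then the next iterate is (u, v)₁ = (-1.0526, 0.7018).

(-1.0526, 0.7018)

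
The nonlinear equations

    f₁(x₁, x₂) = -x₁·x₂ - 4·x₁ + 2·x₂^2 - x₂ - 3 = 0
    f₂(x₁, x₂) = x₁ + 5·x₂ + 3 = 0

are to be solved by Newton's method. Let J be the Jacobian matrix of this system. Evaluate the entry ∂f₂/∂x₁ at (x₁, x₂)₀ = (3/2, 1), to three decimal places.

1.000

∂f₂/∂x₁ = 1.
At (3/2, 1) this is 1.000.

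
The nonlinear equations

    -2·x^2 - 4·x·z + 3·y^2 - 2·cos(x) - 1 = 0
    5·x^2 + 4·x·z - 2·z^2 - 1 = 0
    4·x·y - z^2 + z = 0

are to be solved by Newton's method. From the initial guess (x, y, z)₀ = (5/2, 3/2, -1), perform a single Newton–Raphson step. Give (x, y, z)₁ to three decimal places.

(1.403, 0.756, -0.658)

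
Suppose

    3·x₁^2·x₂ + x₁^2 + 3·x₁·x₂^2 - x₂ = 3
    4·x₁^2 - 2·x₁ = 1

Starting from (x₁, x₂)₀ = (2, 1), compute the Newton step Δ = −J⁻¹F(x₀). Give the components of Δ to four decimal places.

(-0.7857, -0.1335)

At (2, 1): F = (18.0000, 11.0000).
Jacobian J = [[6·x₁·x₂ + 2·x₁ + 3·x₂^2, 3·x₁^2 + 6·x₁·x₂ - 1], [8·x₁ - 2, 0]].
At the point, J = [[19.0000, 23.0000], [14.0000, 0.0000]] (det J = -322.0000).
Solving J·Δ = −F gives Δ = (-0.7857, -0.1335).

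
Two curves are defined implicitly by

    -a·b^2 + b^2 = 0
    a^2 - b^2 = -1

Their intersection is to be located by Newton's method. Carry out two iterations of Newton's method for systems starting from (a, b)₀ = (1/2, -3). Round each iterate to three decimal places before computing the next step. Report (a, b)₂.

(0.803, -1.323)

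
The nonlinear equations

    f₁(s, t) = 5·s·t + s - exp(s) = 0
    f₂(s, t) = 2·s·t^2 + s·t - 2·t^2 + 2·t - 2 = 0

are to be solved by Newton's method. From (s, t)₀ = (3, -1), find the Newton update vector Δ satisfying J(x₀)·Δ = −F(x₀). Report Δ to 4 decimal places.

At (3, -1): F = (-32.085537, -3.0000).
Jacobian J = [[5·t - exp(s) + 1, 5·s], [2·t^2 + t, 4·s·t + s - 4·t + 2]].
At the point, J = [[-24.085537, 15.0000], [1.0000, -3.0000]] (det J = 57.256611).
Solving J·Δ = −F gives Δ = (-2.4671, -1.8224).

(-2.4671, -1.8224)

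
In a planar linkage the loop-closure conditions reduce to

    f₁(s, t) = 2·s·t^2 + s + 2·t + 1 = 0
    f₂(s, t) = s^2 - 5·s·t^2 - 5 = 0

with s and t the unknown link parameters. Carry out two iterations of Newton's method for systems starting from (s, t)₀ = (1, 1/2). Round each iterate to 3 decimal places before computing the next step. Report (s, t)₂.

(0.413, 0.429)

At (1, 1/2): F = (3.500, -5.250).
Jacobian J = [[2·t^2 + 1, 4·s·t + 2], [2·s - 5·t^2, -10·s·t]].
At the point, J = [[1.500, 4.000], [0.750, -5.000]] (det J = -10.500).
Solving J·Δ = −F gives Δ = (0.333, -1.000).
Then the next iterate is (s, t)₁ = (1.333, -0.500).
Round to (1.333, -0.500) and repeat: F = (1.99950, -4.88936), J = [[1.500, -0.666], [1.416, 6.665]].
Δ = (-0.920, 0.929), so (s, t)₂ = (0.413, 0.429).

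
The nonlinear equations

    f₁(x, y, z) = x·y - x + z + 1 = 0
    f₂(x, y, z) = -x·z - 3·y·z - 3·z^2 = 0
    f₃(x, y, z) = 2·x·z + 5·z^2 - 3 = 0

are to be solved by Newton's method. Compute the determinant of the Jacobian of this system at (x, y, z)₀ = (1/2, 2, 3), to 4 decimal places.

-252.0000

J = [[y - 1, x, 1], [-z, -3·z, -x - 3·y - 6·z], [2·z, 0, 2·x + 10·z]].
At the point, J = [[1.0000, 0.5000, 1.0000], [-3.0000, -9.0000, -24.5000], [6.0000, 0.0000, 31.0000]].
det J = -252.0000.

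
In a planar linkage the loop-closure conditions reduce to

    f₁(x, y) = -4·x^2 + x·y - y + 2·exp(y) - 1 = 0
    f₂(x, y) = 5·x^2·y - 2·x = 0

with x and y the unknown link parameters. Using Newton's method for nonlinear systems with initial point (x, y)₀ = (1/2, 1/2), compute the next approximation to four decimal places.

At (1/2, 1/2): F = (1.047443, -0.3750).
Jacobian J = [[-8·x + y, x + 2·exp(y) - 1], [10·x·y - 2, 5·x^2]].
At the point, J = [[-3.5000, 2.797443], [0.5000, 1.2500]] (det J = -5.773721).
Solving J·Δ = −F gives Δ = (0.4085, 0.1366).
Then the next iterate is (x, y)₁ = (0.9085, 0.6366).

(0.9085, 0.6366)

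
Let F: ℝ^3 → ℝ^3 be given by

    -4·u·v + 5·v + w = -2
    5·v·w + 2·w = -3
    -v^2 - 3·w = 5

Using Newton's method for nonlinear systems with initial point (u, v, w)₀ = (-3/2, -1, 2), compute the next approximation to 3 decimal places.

(4.531, -2.125, -2.750)

At (-3/2, -1, 2): F = (-7.000, -3.000, -12.000).
Jacobian J = [[-4·v, -4·u + 5, 1], [0, 5·w, 5·v + 2], [0, -2·v, -3]].
At the point, J = [[4.000, 11.000, 1.000], [0.000, 10.000, -3.000], [0.000, 2.000, -3.000]] (det J = -96.000).
Solving J·Δ = −F gives Δ = (6.031, -1.125, -4.750).
Then the next iterate is (u, v, w)₁ = (4.531, -2.125, -2.750).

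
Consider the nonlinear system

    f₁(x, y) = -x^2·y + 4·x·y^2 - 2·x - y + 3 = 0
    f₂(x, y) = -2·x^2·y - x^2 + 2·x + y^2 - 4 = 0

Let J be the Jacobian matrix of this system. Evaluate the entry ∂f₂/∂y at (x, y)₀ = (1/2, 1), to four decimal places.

∂f₂/∂y = -2·x^2 + 2·y.
At (1/2, 1) this is 1.5000.

1.5000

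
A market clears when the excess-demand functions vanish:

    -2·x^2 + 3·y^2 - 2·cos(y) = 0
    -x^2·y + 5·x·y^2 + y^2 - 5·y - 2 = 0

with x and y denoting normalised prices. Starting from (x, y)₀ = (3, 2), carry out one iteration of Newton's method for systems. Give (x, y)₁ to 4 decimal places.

At (3, 2): F = (-5.167706, 34.0000).
Jacobian J = [[-4·x, 6·y + 2·sin(y)], [-2·x·y + 5·y^2, -x^2 + 10·x·y + 2·y - 5]].
At the point, J = [[-12.0000, 13.818595], [8.0000, 50.0000]] (det J = -710.548759).
Solving J·Δ = −F gives Δ = (-1.0249, -0.5160).
Then the next iterate is (x, y)₁ = (1.9751, 1.4840).

(1.9751, 1.4840)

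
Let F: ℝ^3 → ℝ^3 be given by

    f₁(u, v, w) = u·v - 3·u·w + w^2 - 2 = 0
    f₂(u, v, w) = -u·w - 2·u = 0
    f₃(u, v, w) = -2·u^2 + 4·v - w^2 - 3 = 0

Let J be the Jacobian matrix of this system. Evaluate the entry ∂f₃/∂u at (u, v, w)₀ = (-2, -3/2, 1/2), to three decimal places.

8.000

∂f₃/∂u = -4·u.
At (-2, -3/2, 1/2) this is 8.000.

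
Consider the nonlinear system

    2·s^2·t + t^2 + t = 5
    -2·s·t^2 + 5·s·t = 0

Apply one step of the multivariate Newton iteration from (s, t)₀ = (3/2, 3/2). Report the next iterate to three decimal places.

At (3/2, 3/2): F = (5.500, 4.500).
Jacobian J = [[4·s·t, 2·s^2 + 2·t + 1], [-2·t^2 + 5·t, -4·s·t + 5·s]].
At the point, J = [[9.000, 8.500], [3.000, -1.500]] (det J = -39.000).
Solving J·Δ = −F gives Δ = (-1.192, 0.615).
Then the next iterate is (s, t)₁ = (0.308, 2.115).

(0.308, 2.115)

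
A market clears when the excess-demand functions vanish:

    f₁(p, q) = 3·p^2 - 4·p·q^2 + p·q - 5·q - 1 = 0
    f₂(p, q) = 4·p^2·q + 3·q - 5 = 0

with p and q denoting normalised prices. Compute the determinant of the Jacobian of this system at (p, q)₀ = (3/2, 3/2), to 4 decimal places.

405.0000

J = [[6·p - 4·q^2 + q, -8·p·q + p - 5], [8·p·q, 4·p^2 + 3]].
At the point, J = [[1.5000, -21.5000], [18.0000, 12.0000]].
det J = 405.0000.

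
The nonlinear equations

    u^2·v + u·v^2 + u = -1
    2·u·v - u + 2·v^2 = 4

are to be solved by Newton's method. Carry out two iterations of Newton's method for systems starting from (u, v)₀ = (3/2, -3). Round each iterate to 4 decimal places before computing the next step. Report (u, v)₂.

At (3/2, -3): F = (9.2500, 3.5000).
Jacobian J = [[2·u·v + v^2 + 1, u^2 + 2·u·v], [2·v - 1, 2·u + 4·v]].
At the point, J = [[1.0000, -6.7500], [-7.0000, -9.0000]] (det J = -56.2500).
Solving J·Δ = −F gives Δ = (-1.0600, 1.2133).
Then the next iterate is (u, v)₁ = (0.4400, -1.7867).
Round to (0.4400, -1.7867) and repeat: F = (2.498706, 0.372298), J = [[2.620001, -1.378696], [-4.5734, -6.2668]].
Δ = (-0.6665, 0.5458), so (u, v)₂ = (-0.2265, -1.2409).

(-0.2265, -1.2409)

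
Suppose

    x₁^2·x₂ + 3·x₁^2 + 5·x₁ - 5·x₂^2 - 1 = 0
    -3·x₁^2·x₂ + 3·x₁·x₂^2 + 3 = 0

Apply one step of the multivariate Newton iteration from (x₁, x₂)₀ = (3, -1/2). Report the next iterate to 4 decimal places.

(1.2119, -0.4634)

At (3, -1/2): F = (35.2500, 18.7500).
Jacobian J = [[2·x₁·x₂ + 6·x₁ + 5, x₁^2 - 10·x₂], [-6·x₁·x₂ + 3·x₂^2, -3·x₁^2 + 6·x₁·x₂]].
At the point, J = [[20.0000, 14.0000], [9.7500, -36.0000]] (det J = -856.5000).
Solving J·Δ = −F gives Δ = (-1.7881, 0.0366).
Then the next iterate is (x₁, x₂)₁ = (1.2119, -0.4634).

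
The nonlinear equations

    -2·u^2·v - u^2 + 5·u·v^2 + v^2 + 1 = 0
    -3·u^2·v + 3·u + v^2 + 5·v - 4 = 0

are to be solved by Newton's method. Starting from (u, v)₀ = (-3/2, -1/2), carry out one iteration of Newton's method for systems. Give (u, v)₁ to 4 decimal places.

At (-3/2, -1/2): F = (-0.6250, -7.3750).
Jacobian J = [[-4·u·v - 2·u + 5·v^2, -2·u^2 + 10·u·v + 2·v], [-6·u·v + 3, -3·u^2 + 2·v + 5]].
At the point, J = [[1.2500, 2.0000], [-1.5000, -2.7500]] (det J = -0.4375).
Solving J·Δ = −F gives Δ = (37.6429, -23.2143).
Then the next iterate is (u, v)₁ = (36.1429, -23.7143).

(36.1429, -23.7143)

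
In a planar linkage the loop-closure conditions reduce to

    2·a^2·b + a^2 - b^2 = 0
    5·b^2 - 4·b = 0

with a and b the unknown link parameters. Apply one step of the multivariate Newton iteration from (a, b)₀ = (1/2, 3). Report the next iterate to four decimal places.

(0.5385, 1.7308)

At (1/2, 3): F = (-7.2500, 33.0000).
Jacobian J = [[4·a·b + 2·a, 2·a^2 - 2·b], [0, 10·b - 4]].
At the point, J = [[7.0000, -5.5000], [0.0000, 26.0000]] (det J = 182.0000).
Solving J·Δ = −F gives Δ = (0.0385, -1.2692).
Then the next iterate is (a, b)₁ = (0.5385, 1.7308).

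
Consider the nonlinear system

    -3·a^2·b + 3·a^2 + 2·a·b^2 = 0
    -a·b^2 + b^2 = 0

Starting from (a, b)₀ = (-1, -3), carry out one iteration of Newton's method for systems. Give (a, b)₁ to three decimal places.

(-0.412, -1.941)

At (-1, -3): F = (-6.000, 18.000).
Jacobian J = [[-6·a·b + 6·a + 2·b^2, -3·a^2 + 4·a·b], [-b^2, -2·a·b + 2·b]].
At the point, J = [[-6.000, 9.000], [-9.000, -12.000]] (det J = 153.000).
Solving J·Δ = −F gives Δ = (0.588, 1.059).
Then the next iterate is (a, b)₁ = (-0.412, -1.941).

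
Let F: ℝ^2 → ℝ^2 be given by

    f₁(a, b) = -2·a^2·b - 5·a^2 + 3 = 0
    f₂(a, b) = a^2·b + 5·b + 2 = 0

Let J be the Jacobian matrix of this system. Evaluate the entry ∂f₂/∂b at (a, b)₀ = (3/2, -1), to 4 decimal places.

∂f₂/∂b = a^2 + 5.
At (3/2, -1) this is 7.2500.

7.2500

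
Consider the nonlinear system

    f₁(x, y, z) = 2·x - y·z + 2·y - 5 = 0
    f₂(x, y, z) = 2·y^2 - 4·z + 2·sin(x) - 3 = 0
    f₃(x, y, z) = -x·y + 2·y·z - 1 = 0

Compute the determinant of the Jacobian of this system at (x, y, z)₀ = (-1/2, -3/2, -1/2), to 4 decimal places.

J = [[2, -z + 2, -y], [2·cos(x), 4·y, -4], [-y, -x + 2·z, 2·y]].
At the point, J = [[2.0000, 2.5000, 1.5000], [1.755165, -6.0000, -4.0000], [1.5000, -0.5000, -3.0000]].
det J = 42.3474.

42.3474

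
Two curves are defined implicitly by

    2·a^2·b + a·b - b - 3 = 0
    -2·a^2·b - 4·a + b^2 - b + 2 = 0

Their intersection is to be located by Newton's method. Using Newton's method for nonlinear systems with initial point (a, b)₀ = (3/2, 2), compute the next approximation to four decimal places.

(0.7458, 2.7119)

At (3/2, 2): F = (7.0000, -11.0000).
Jacobian J = [[4·a·b + b, 2·a^2 + a - 1], [-4·a·b - 4, -2·a^2 + 2·b - 1]].
At the point, J = [[14.0000, 5.0000], [-16.0000, -1.5000]] (det J = 59.0000).
Solving J·Δ = −F gives Δ = (-0.7542, 0.7119).
Then the next iterate is (a, b)₁ = (0.7458, 2.7119).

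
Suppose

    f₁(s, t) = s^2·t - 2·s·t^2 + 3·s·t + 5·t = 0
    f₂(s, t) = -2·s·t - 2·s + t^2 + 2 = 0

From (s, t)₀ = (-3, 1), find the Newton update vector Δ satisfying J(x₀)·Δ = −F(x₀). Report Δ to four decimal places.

(5.9643, 1.1071)

At (-3, 1): F = (11.0000, 15.0000).
Jacobian J = [[2·s·t - 2·t^2 + 3·t, s^2 - 4·s·t + 3·s + 5], [-2·t - 2, -2·s + 2·t]].
At the point, J = [[-5.0000, 17.0000], [-4.0000, 8.0000]] (det J = 28.0000).
Solving J·Δ = −F gives Δ = (5.9643, 1.1071).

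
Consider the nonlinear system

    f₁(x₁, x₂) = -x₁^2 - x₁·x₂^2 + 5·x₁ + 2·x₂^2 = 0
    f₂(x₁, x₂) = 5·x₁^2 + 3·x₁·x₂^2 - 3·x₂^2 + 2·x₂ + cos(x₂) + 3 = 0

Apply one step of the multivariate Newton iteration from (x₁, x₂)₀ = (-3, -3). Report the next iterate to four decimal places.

(4.7680, -1.7821)

At (-3, -3): F = (21.0000, -66.989992).
Jacobian J = [[-2·x₁ - x₂^2 + 5, -2·x₁·x₂ + 4·x₂], [10·x₁ + 3·x₂^2, 6·x₁·x₂ - 6·x₂ - sin(x₂) + 2]].
At the point, J = [[2.0000, -30.0000], [-3.0000, 74.141120]] (det J = 58.282240).
Solving J·Δ = −F gives Δ = (7.7680, 1.2179).
Then the next iterate is (x₁, x₂)₁ = (4.7680, -1.7821).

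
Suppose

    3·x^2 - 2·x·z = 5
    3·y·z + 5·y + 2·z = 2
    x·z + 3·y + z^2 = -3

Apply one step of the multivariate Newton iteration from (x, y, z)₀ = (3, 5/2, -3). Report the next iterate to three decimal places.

(1.185, -3.407, -3.593)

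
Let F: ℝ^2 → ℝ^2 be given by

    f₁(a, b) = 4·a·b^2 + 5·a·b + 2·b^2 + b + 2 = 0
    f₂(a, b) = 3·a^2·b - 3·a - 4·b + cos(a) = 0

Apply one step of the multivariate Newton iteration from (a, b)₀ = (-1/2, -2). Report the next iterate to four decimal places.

At (-1/2, -2): F = (5.0000, 8.877583).
Jacobian J = [[4·b^2 + 5·b, 8·a·b + 5·a + 4·b + 1], [6·a·b - sin(a) - 3, 3·a^2 - 4]].
At the point, J = [[6.0000, -1.5000], [3.479426, -3.2500]] (det J = -14.280862).
Solving J·Δ = −F gives Δ = (-0.2054, 2.5116).
Then the next iterate is (a, b)₁ = (-0.7054, 0.5116).

(-0.7054, 0.5116)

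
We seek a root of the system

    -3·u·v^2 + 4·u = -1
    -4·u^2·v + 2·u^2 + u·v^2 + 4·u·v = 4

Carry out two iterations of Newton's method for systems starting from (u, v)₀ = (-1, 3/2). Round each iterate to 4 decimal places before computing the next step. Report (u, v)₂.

(0.4700, 1.0076)

At (-1, 3/2): F = (3.7500, -16.2500).
Jacobian J = [[-3·v^2 + 4, -6·u·v], [-8·u·v + 4·u + v^2 + 4·v, -4·u^2 + 2·u·v + 4·u]].
At the point, J = [[-2.7500, 9.0000], [16.2500, -11.0000]] (det J = -116.0000).
Solving J·Δ = −F gives Δ = (0.9052, -0.1401).
Then the next iterate is (u, v)₁ = (-0.0948, 1.3599).
Round to (-0.0948, 1.3599) and repeat: F = (1.146749, -4.721902), J = [[-1.547984, 0.773511], [7.941076, -0.672985]].
Δ = (0.5648, -0.3523), so (u, v)₂ = (0.4700, 1.0076).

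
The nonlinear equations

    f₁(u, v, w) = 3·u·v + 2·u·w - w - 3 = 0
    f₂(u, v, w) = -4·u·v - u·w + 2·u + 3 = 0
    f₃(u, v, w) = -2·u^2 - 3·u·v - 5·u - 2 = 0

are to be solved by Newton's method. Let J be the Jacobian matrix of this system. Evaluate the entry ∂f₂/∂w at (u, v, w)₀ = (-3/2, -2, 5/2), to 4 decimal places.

1.5000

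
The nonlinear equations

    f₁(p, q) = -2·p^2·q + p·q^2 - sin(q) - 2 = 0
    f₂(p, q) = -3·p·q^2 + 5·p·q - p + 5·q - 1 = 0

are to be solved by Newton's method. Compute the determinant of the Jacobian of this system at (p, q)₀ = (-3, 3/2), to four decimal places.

J = [[-4·p·q + q^2, -2·p^2 + 2·p·q - cos(q)], [-3·q^2 + 5·q - 1, -6·p·q + 5·p + 5]].
At the point, J = [[20.2500, -27.070737], [-0.2500, 17.0000]].
det J = 337.4823.

337.4823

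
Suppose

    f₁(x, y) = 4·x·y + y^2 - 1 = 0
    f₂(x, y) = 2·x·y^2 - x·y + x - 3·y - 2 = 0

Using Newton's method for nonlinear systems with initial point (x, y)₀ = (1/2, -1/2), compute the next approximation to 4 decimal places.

(-0.5536, -0.8571)

At (1/2, -1/2): F = (-1.7500, 0.5000).
Jacobian J = [[4·y, 4·x + 2·y], [2·y^2 - y + 1, 4·x·y - x - 3]].
At the point, J = [[-2.0000, 1.0000], [2.0000, -4.5000]] (det J = 7.0000).
Solving J·Δ = −F gives Δ = (-1.0536, -0.3571).
Then the next iterate is (x, y)₁ = (-0.5536, -0.8571).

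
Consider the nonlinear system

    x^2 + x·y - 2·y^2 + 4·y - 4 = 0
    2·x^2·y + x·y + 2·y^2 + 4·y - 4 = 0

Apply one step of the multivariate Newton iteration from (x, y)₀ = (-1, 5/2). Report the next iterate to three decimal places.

At (-1, 5/2): F = (-8.000, 21.000).
Jacobian J = [[2·x + y, x - 4·y + 4], [4·x·y + y, 2·x^2 + x + 4·y + 4]].
At the point, J = [[0.500, -7.000], [-7.500, 15.000]] (det J = -45.000).
Solving J·Δ = −F gives Δ = (0.600, -1.100).
Then the next iterate is (x, y)₁ = (-0.400, 1.400).

(-0.400, 1.400)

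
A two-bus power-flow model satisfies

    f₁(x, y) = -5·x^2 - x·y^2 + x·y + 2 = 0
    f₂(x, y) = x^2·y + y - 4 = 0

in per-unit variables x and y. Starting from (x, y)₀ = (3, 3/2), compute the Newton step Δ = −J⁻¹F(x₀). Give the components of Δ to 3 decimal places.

(-1.525, 0.272)

At (3, 3/2): F = (-45.250, 11.000).
Jacobian J = [[-10·x - y^2 + y, -2·x·y + x], [2·x·y, x^2 + 1]].
At the point, J = [[-30.750, -6.000], [9.000, 10.000]] (det J = -253.500).
Solving J·Δ = −F gives Δ = (-1.525, 0.272).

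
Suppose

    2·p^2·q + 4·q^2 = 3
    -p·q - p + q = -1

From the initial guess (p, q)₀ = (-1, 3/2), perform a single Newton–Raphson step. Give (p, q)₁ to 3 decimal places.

(1.261, 1.826)

At (-1, 3/2): F = (9.000, 5.000).
Jacobian J = [[4·p·q, 2·p^2 + 8·q], [-q - 1, -p + 1]].
At the point, J = [[-6.000, 14.000], [-2.500, 2.000]] (det J = 23.000).
Solving J·Δ = −F gives Δ = (2.261, 0.326).
Then the next iterate is (p, q)₁ = (1.261, 1.826).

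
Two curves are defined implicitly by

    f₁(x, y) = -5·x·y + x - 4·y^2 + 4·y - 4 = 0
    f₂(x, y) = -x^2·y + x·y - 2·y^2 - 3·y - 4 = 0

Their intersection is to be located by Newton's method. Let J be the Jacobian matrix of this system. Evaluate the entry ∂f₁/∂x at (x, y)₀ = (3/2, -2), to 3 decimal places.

∂f₁/∂x = -5·y + 1.
At (3/2, -2) this is 11.000.

11.000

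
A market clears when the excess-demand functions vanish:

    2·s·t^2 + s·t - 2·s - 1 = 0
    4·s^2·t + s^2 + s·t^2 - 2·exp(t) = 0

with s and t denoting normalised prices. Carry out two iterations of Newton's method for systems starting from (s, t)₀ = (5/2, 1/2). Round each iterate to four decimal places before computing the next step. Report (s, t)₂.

At (5/2, 1/2): F = (-3.5000, 16.077557).
Jacobian J = [[2·t^2 + t - 2, 4·s·t + s], [8·s·t + 2·s + t^2, 4·s^2 + 2·s·t - 2·exp(t)]].
At the point, J = [[-1.0000, 7.5000], [15.2500, 24.202557]] (det J = -138.577557).
Solving J·Δ = −F gives Δ = (-1.4814, 0.2691).
Then the next iterate is (s, t)₁ = (1.0186, 0.7691).
Round to (1.0186, 0.7691) and repeat: F = (-1.048761, 0.516323), J = [[-0.047870, 4.152221], [8.895957, 1.401348]].
Δ = (-0.0977, 0.2515), so (s, t)₂ = (0.9209, 1.0206).

(0.9209, 1.0206)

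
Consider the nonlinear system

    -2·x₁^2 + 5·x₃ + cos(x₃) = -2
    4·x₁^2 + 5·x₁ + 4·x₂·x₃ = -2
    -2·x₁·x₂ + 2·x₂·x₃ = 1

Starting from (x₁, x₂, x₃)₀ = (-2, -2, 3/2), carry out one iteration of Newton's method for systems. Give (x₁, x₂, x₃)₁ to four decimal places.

(0.0129, -3.5306, -2.9157)

At (-2, -2, 3/2): F = (1.570737, -4.0000, -15.0000).
Jacobian J = [[-4·x₁, 0, -sin(x₃) + 5], [8·x₁ + 5, 4·x₃, 4·x₂], [-2·x₂, -2·x₁ + 2·x₃, 2·x₂]].
At the point, J = [[8.0000, 0.0000, 4.002505], [-11.0000, 6.0000, -8.0000], [4.0000, 7.0000, -4.0000]] (det J = -148.253006).
Solving J·Δ = −F gives Δ = (2.0129, -1.5306, -4.4157).
Then the next iterate is (x₁, x₂, x₃)₁ = (0.0129, -3.5306, -2.9157).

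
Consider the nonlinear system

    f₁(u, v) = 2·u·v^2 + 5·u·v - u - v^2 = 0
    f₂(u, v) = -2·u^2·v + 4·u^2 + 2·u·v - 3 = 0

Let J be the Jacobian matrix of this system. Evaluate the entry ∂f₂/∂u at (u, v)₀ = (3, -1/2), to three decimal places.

∂f₂/∂u = -4·u·v + 8·u + 2·v.
At (3, -1/2) this is 29.000.

29.000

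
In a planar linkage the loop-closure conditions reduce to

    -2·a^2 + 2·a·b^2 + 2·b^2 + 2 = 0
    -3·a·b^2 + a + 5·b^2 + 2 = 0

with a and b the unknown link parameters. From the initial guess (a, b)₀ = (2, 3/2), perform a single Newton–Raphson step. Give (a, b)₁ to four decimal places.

At (2, 3/2): F = (7.5000, 1.7500).
Jacobian J = [[-4·a + 2·b^2, 4·a·b + 4·b], [-3·b^2 + 1, -6·a·b + 10·b]].
At the point, J = [[-3.5000, 18.0000], [-5.7500, -3.0000]] (det J = 114.0000).
Solving J·Δ = −F gives Δ = (0.4737, -0.3246).
Then the next iterate is (a, b)₁ = (2.4737, 1.1754).

(2.4737, 1.1754)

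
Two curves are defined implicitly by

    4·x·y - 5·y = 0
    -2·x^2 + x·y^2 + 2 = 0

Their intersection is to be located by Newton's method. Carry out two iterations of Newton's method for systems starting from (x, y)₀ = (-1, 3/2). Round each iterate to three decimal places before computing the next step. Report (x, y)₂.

At (-1, 3/2): F = (-13.500, -2.250).
Jacobian J = [[4·y, 4·x - 5], [-4·x + y^2, 2·x·y]].
At the point, J = [[6.000, -9.000], [6.250, -3.000]] (det J = 38.250).
Solving J·Δ = −F gives Δ = (-0.529, -1.853).
Then the next iterate is (x, y)₁ = (-1.529, -0.353).
Round to (-1.529, -0.353) and repeat: F = (3.92395, -2.86621), J = [[-1.412, -11.116], [6.24061, 1.07947]].
Δ = (0.407, 0.301), so (x, y)₂ = (-1.122, -0.052).

(-1.122, -0.052)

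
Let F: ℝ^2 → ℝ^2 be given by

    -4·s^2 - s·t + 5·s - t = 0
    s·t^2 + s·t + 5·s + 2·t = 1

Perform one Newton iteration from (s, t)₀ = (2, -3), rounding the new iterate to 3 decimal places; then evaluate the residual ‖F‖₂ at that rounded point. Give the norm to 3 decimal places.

6.150

At (2, -3): F = (3.000, 15.000).
Jacobian J = [[-8·s - t + 5, -s - 1], [t^2 + t + 5, 2·s·t + s + 2]].
At the point, J = [[-8.000, -3.000], [11.000, -8.000]] (det J = 97.000).
Solving J·Δ = −F gives Δ = (-0.216, 1.577).
Then the next iterate is (s, t)₁ = (1.784, -1.423).
Re-evaluating at (1.784, -1.423): F = (0.15101, 6.14784), so ‖F‖₂ = 6.150.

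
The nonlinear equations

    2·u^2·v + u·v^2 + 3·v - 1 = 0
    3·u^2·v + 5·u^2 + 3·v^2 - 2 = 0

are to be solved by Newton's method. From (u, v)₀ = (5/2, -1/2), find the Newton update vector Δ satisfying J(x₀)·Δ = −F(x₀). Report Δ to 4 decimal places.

(-1.3102, 0.1463)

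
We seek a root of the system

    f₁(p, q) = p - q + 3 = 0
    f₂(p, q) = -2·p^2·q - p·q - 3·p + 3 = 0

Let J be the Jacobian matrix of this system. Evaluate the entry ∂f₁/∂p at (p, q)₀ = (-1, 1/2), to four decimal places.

∂f₁/∂p = 1.
At (-1, 1/2) this is 1.0000.

1.0000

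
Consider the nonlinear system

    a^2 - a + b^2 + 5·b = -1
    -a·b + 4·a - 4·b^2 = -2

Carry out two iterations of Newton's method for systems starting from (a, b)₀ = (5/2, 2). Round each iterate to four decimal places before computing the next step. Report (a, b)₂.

(-11.2687, -2.6291)

At (5/2, 2): F = (18.7500, -9.0000).
Jacobian J = [[2·a - 1, 2·b + 5], [-b + 4, -a - 8·b]].
At the point, J = [[4.0000, 9.0000], [2.0000, -18.5000]] (det J = -92.0000).
Solving J·Δ = −F gives Δ = (-2.8899, -0.7989).
Then the next iterate is (a, b)₁ = (-0.3899, 1.2011).
Round to (-0.3899, 1.2011) and repeat: F = (8.990063, -4.861856), J = [[-1.7798, 7.4022], [2.7989, -9.2189]].
Δ = (-10.8788, -3.8302), so (a, b)₂ = (-11.2687, -2.6291).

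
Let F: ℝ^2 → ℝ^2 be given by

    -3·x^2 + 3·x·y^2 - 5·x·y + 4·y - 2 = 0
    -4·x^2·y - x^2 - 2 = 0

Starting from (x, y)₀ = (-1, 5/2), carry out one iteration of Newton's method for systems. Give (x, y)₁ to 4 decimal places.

(-0.1205, 4.0873)

At (-1, 5/2): F = (-1.2500, -13.0000).
Jacobian J = [[-6·x + 3·y^2 - 5·y, 6·x·y - 5·x + 4], [-8·x·y - 2·x, -4·x^2]].
At the point, J = [[12.2500, -6.0000], [22.0000, -4.0000]] (det J = 83.0000).
Solving J·Δ = −F gives Δ = (0.8795, 1.5873).
Then the next iterate is (x, y)₁ = (-0.1205, 4.0873).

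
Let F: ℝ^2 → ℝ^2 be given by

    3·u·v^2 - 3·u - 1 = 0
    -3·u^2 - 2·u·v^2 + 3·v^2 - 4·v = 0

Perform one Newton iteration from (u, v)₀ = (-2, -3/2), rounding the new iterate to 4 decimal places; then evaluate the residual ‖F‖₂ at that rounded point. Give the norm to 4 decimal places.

2.3553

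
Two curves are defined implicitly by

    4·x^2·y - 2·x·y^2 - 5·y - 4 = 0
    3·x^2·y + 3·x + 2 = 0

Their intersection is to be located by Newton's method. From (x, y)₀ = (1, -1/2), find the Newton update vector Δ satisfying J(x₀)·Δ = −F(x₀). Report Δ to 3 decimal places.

(-1.148, -1.167)

At (1, -1/2): F = (-4.000, 3.500).
Jacobian J = [[8·x·y - 2·y^2, 4·x^2 - 4·x·y - 5], [6·x·y + 3, 3·x^2]].
At the point, J = [[-4.500, 1.000], [0.000, 3.000]] (det J = -13.500).
Solving J·Δ = −F gives Δ = (-1.148, -1.167).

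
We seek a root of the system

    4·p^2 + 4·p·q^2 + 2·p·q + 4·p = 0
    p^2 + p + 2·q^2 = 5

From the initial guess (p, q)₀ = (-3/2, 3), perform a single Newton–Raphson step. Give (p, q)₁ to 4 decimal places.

At (-3/2, 3): F = (-60.0000, 13.7500).
Jacobian J = [[8·p + 4·q^2 + 2·q + 4, 8·p·q + 2·p], [2·p + 1, 4·q]].
At the point, J = [[34.0000, -39.0000], [-2.0000, 12.0000]] (det J = 330.0000).
Solving J·Δ = −F gives Δ = (0.5568, -1.0530).
Then the next iterate is (p, q)₁ = (-0.9432, 1.9470).

(-0.9432, 1.9470)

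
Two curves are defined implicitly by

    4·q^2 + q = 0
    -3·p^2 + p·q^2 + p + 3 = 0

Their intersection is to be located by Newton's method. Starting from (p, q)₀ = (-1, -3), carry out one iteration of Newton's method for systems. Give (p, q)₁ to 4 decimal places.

(-0.9130, -1.5652)

At (-1, -3): F = (33.0000, -10.0000).
Jacobian J = [[0, 8·q + 1], [-6·p + q^2 + 1, 2·p·q]].
At the point, J = [[0.0000, -23.0000], [16.0000, 6.0000]] (det J = 368.0000).
Solving J·Δ = −F gives Δ = (0.0870, 1.4348).
Then the next iterate is (p, q)₁ = (-0.9130, -1.5652).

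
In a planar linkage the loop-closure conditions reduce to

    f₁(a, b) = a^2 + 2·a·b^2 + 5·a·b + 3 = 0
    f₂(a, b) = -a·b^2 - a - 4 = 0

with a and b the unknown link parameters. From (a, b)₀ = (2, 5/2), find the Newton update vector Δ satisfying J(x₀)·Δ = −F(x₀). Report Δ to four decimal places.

At (2, 5/2): F = (57.0000, -18.5000).
Jacobian J = [[2·a + 2·b^2 + 5·b, 4·a·b + 5·a], [-b^2 - 1, -2·a·b]].
At the point, J = [[29.0000, 30.0000], [-7.2500, -10.0000]] (det J = -72.5000).
Solving J·Δ = −F gives Δ = (-0.2069, -1.7000).

(-0.2069, -1.7000)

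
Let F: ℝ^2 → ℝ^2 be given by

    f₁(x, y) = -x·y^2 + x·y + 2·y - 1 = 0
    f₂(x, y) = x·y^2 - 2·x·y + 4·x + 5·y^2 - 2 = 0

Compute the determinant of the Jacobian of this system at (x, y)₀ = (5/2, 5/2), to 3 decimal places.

-79.875

J = [[-y^2 + y, -2·x·y + x + 2], [y^2 - 2·y + 4, 2·x·y - 2·x + 10·y]].
At the point, J = [[-3.750, -8.000], [5.250, 32.500]].
det J = -79.875.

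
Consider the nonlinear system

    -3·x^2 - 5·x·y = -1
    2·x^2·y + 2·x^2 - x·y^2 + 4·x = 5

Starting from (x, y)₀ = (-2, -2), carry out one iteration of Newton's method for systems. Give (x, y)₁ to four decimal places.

(-0.3750, -2.4750)

At (-2, -2): F = (-31.0000, -13.0000).
Jacobian J = [[-6·x - 5·y, -5·x], [4·x·y + 4·x - y^2 + 4, 2·x^2 - 2·x·y]].
At the point, J = [[22.0000, 10.0000], [8.0000, 0.0000]] (det J = -80.0000).
Solving J·Δ = −F gives Δ = (1.6250, -0.4750).
Then the next iterate is (x, y)₁ = (-0.3750, -2.4750).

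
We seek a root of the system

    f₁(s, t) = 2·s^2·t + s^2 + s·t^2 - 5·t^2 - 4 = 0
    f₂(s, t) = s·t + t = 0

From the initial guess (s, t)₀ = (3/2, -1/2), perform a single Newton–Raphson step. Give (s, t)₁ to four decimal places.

(1.9730, 0.0946)

At (3/2, -1/2): F = (-4.8750, -1.2500).
Jacobian J = [[4·s·t + 2·s + t^2, 2·s^2 + 2·s·t - 10·t], [t, s + 1]].
At the point, J = [[0.2500, 8.0000], [-0.5000, 2.5000]] (det J = 4.6250).
Solving J·Δ = −F gives Δ = (0.4730, 0.5946).
Then the next iterate is (s, t)₁ = (1.9730, 0.0946).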